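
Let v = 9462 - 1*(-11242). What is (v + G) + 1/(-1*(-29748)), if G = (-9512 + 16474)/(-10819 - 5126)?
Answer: 1091151082201/52703540 ≈ 20704.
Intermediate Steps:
v = 20704 (v = 9462 + 11242 = 20704)
G = -6962/15945 (G = 6962/(-15945) = 6962*(-1/15945) = -6962/15945 ≈ -0.43663)
(v + G) + 1/(-1*(-29748)) = (20704 - 6962/15945) + 1/(-1*(-29748)) = 330118318/15945 + 1/29748 = 1091151082201/52703540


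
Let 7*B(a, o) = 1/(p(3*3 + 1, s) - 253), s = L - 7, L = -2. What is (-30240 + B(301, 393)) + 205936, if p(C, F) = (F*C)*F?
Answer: 685038705/3899 ≈ 1.7570e+5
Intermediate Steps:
s = -9 (s = -2 - 7 = -9)
p(C, F) = C*F**2 (p(C, F) = (C*F)*F = C*F**2)
B(a, o) = 1/3899 (B(a, o) = 1/(7*((3*3 + 1)*(-9)**2 - 253)) = 1/(7*((9 + 1)*81 - 253)) = 1/(7*(10*81 - 253)) = 1/(7*(810 - 253)) = (1/7)/557 = (1/7)*(1/557) = 1/3899)
(-30240 + B(301, 393)) + 205936 = (-30240 + 1/3899) + 205936 = -117905759/3899 + 205936 = 685038705/3899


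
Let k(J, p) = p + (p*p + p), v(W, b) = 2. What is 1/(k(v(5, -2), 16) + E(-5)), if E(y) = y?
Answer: 1/283 ≈ 0.0035336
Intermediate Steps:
k(J, p) = p² + 2*p (k(J, p) = p + (p² + p) = p + (p + p²) = p² + 2*p)
1/(k(v(5, -2), 16) + E(-5)) = 1/(16*(2 + 16) - 5) = 1/(16*18 - 5) = 1/(288 - 5) = 1/283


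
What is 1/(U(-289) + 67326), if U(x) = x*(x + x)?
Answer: 1/234368 ≈ 4.2668e-6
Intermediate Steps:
U(x) = 2*x² (U(x) = x*(2*x) = 2*x²)
1/(U(-289) + 67326) = 1/(2*(-289)² + 67326) = 1/(2*83521 + 67326) = 1/(167042 + 67326) = 1/234368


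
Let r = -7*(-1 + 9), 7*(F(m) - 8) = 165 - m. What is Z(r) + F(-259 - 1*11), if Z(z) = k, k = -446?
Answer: -2631/7 ≈ -375.86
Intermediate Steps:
F(m) = 221/7 - m/7 (F(m) = 8 + (165 - m)/7 = 8 + (165/7 - m/7) = 221/7 - m/7)
r = -56 (r = -7*8 = -56)
Z(z) = -446
Z(r) + F(-259 - 1*11) = -446 + (221/7 - (-259 - 1*11)/7) = -446 + (221/7 - (-259 - 11)/7) = -446 + (221/7 - ⅐*(-270)) = -446 + (221/7 + 270/7) = -446 + 491/7 = -2631/7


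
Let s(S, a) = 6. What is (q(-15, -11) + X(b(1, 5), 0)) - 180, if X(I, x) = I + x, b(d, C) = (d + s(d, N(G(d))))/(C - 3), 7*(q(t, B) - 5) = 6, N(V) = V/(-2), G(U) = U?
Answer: -2389/14 ≈ -170.64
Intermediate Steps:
N(V) = -V/2 (N(V) = V*(-½) = -V/2)
q(t, B) = 41/7 (q(t, B) = 5 + (⅐)*6 = 5 + 6/7 = 41/7)
b(d, C) = (6 + d)/(-3 + C) (b(d, C) = (d + 6)/(C - 3) = (6 + d)/(-3 + C))
(q(-15, -11) + X(b(1, 5), 0)) - 180 = (41/7 + ((6 + 1)/(-3 + 5) + 0)) - 180 = (41/7 + (7/2 + 0)) - 180 = (41/7 + 7/2) - 180 = 131/14 - 180 = -2389/14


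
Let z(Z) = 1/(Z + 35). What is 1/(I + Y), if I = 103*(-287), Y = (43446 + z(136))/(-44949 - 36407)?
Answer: -13911876/411256395703 ≈ -3.3828e-5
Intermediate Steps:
z(Z) = 1/(35 + Z)
Y = -7429267/13911876 (Y = (43446 + 1/(35 + 136))/(-44949 - 36407) = (43446 + 1/171)/(-81356) = (43446 + 1/171)*(-1/81356) = (7429267/171)*(-1/81356) = -7429267/13911876 ≈ -0.53402)
I = -29561
1/(I + Y) = 1/(-29561 - 7429267/13911876) = 1/(-411256395703/13911876) = -13911876/411256395703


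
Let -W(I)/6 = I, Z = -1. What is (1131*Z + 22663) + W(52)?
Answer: 21220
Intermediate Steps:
W(I) = -6*I
(1131*Z + 22663) + W(52) = (1131*(-1) + 22663) - 6*52 = (-1131 + 22663) - 312 = 21532 - 312 = 21220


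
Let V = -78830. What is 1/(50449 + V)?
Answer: -1/28381 ≈ -3.5235e-5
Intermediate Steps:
1/(50449 + V) = 1/(50449 - 78830) = 1/(-28381) = -1/28381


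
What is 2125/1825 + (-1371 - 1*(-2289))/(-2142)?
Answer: 376/511 ≈ 0.73581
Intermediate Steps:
2125/1825 + (-1371 - 1*(-2289))/(-2142) = 2125*(1/1825) + (-1371 + 2289)*(-1/2142) = 85/73 + 918*(-1/2142) = 85/73 - 3/7 = 376/511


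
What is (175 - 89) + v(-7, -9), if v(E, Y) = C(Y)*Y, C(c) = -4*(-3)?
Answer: -22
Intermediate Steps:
C(c) = 12
v(E, Y) = 12*Y
(175 - 89) + v(-7, -9) = (175 - 89) + 12*(-9) = 86 - 108 = -22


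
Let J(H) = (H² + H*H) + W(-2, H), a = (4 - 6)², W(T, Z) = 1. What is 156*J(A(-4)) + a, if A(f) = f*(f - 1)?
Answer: 124960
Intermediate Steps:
A(f) = f*(-1 + f)
a = 4 (a = (-2)² = 4)
J(H) = 1 + 2*H² (J(H) = (H² + H*H) + 1 = (H² + H²) + 1 = 2*H² + 1 = 1 + 2*H²)
156*J(A(-4)) + a = 156*(1 + 2*(-4*(-1 - 4))²) + 4 = 156*(1 + 2*(-4*(-5))²) + 4 = 156*(1 + 2*20²) + 4 = 156*(1 + 2*400) + 4 = 156*(1 + 800) + 4 = 156*801 + 4 = 124956 + 4 = 124960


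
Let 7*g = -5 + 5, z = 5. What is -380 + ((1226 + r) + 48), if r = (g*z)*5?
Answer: 894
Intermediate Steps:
g = 0 (g = (-5 + 5)/7 = (1/7)*0 = 0)
r = 0 (r = (0*5)*5 = 0*5 = 0)
-380 + ((1226 + r) + 48) = -380 + ((1226 + 0) + 48) = -380 + (1226 + 48) = -380 + 1274 = 894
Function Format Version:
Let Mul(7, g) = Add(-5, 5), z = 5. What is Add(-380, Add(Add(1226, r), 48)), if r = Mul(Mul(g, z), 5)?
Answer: 894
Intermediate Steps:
g = 0 (g = Mul(Rational(1, 7), Add(-5, 5)) = Mul(Rational(1, 7), 0) = 0)
r = 0 (r = Mul(Mul(0, 5), 5) = Mul(0, 5) = 0)
Add(-380, Add(Add(1226, r), 48)) = Add(-380, Add(Add(1226, 0), 48)) = Add(-380, Add(1226, 48)) = Add(-380, 1274) = 894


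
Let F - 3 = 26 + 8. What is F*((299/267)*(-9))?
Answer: -33189/89 ≈ -372.91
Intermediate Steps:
F = 37 (F = 3 + (26 + 8) = 3 + 34 = 37)
F*((299/267)*(-9)) = 37*((299/267)*(-9)) = 37*(-897/89) = -33189/89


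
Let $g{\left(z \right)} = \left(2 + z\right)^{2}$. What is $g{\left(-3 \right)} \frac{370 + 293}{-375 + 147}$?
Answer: $- \frac{221}{76} \approx -2.9079$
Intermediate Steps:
$g{\left(-3 \right)} \frac{370 + 293}{-375 + 147} = \left(2 - 3\right)^{2} \frac{370 + 293}{-375 + 147} = \left(-1\right)^{2} \frac{663}{-228} = 1 \cdot 663 \left(- \frac{1}{228}\right) = 1 \left(- \frac{221}{76}\right) = - \frac{221}{76}$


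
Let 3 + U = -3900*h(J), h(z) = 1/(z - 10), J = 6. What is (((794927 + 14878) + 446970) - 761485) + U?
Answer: 496262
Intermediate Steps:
h(z) = 1/(-10 + z)
U = 972 (U = -3 - 3900/(-10 + 6) = -3 - 3900/(-4) = -3 - 3900*(-1)/4 = -3 - 1*(-975) = -3 + 975 = 972)
(((794927 + 14878) + 446970) - 761485) + U = (((794927 + 14878) + 446970) - 761485) + 972 = ((809805 + 446970) - 761485) + 972 = (1256775 - 761485) + 972 = 495290 + 972 = 496262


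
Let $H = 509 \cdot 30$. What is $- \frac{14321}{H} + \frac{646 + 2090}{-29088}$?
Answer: $- \frac{795743}{771135} \approx -1.0319$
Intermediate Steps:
$H = 15270$
$- \frac{14321}{H} + \frac{646 + 2090}{-29088} = - \frac{14321}{15270} + \frac{646 + 2090}{-29088} = \left(-14321\right) \frac{1}{15270} + 2736 \left(- \frac{1}{29088}\right) = - \frac{14321}{15270} - \frac{19}{202} = - \frac{795743}{771135}$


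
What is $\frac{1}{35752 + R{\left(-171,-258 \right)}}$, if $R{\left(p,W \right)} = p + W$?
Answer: $\frac{1}{35323} \approx 2.831 \cdot 10^{-5}$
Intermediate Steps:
$R{\left(p,W \right)} = W + p$
$\frac{1}{35752 + R{\left(-171,-258 \right)}} = \frac{1}{35752 - 429} = \frac{1}{35323}$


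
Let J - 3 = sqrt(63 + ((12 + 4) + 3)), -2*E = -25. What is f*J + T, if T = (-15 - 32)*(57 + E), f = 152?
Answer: -5621/2 + 152*sqrt(82) ≈ -1434.1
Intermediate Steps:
E = 25/2 (E = -1/2*(-25) = 25/2 ≈ 12.500)
J = 3 + sqrt(82) (J = 3 + sqrt(63 + ((12 + 4) + 3)) = 3 + sqrt(63 + (16 + 3)) = 3 + sqrt(63 + 19) = 3 + sqrt(82) ≈ 12.055)
T = -6533/2 (T = (-15 - 32)*(57 + 25/2) = -47*139/2 = -6533/2 ≈ -3266.5)
f*J + T = 152*(3 + sqrt(82)) - 6533/2 = (456 + 152*sqrt(82)) - 6533/2 = -5621/2 + 152*sqrt(82)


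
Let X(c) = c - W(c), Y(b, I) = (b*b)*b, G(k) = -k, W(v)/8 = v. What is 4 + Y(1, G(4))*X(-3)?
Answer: 25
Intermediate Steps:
W(v) = 8*v
Y(b, I) = b³ (Y(b, I) = b²*b = b³)
X(c) = -7*c (X(c) = c - 8*c = -7*c)
4 + Y(1, G(4))*X(-3) = 4 + 1³*(-7*(-3)) = 4 + 1*21 = 4 + 21 = 25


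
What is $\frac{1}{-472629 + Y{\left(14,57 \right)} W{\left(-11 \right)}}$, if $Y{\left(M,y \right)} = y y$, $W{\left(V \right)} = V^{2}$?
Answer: $- \frac{1}{79500} \approx -1.2579 \cdot 10^{-5}$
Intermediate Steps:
$Y{\left(M,y \right)} = y^{2}$
$\frac{1}{-472629 + Y{\left(14,57 \right)} W{\left(-11 \right)}} = \frac{1}{-472629 + 57^{2} \left(-11\right)^{2}} = \frac{1}{-472629 + 3249 \cdot 121} = \frac{1}{-472629 + 393129} = \frac{1}{-79500} = - \frac{1}{79500}$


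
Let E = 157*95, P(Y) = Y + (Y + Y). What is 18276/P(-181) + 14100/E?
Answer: -17662016/539923 ≈ -32.712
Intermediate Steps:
P(Y) = 3*Y (P(Y) = Y + 2*Y = 3*Y)
E = 14915
18276/P(-181) + 14100/E = 18276/((3*(-181))) + 14100/14915 = 18276/(-543) + 14100*(1/14915) = 18276*(-1/543) + 2820/2983 = -6092/181 + 2820/2983 = -17662016/539923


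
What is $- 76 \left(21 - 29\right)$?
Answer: $608$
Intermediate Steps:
$- 76 \left(21 - 29\right) = \left(-76\right) \left(-8\right) = 608$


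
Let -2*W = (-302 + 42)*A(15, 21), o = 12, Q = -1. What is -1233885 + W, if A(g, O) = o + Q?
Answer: -1232455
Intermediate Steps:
A(g, O) = 11 (A(g, O) = 12 - 1 = 11)
W = 1430 (W = -(-302 + 42)*11/2 = -(-130)*11 = -½*(-2860) = 1430)
-1233885 + W = -1233885 + 1430 = -1232455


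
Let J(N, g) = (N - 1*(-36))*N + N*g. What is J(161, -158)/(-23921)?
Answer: -6279/23921 ≈ -0.26249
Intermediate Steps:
J(N, g) = N*g + N*(36 + N) (J(N, g) = (N + 36)*N + N*g = (36 + N)*N + N*g = N*(36 + N) + N*g = N*g + N*(36 + N))
J(161, -158)/(-23921) = (161*(36 + 161 - 158))/(-23921) = (161*39)*(-1/23921) = 6279*(-1/23921) = -6279/23921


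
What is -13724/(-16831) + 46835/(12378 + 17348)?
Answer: 1196239509/500318306 ≈ 2.3910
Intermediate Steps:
-13724/(-16831) + 46835/(12378 + 17348) = -13724*(-1/16831) + 46835/29726 = 13724/16831 + 46835*(1/29726) = 13724/16831 + 46835/29726 = 1196239509/500318306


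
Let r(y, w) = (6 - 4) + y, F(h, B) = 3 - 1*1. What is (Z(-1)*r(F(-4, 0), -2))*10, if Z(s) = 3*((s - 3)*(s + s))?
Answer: 960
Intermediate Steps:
F(h, B) = 2 (F(h, B) = 3 - 1 = 2)
r(y, w) = 2 + y
Z(s) = 6*s*(-3 + s) (Z(s) = 3*((-3 + s)*(2*s)) = 3*(2*s*(-3 + s)) = 6*s*(-3 + s))
(Z(-1)*r(F(-4, 0), -2))*10 = ((6*(-1)*(-3 - 1))*(2 + 2))*10 = ((6*(-1)*(-4))*4)*10 = (24*4)*10 = 96*10 = 960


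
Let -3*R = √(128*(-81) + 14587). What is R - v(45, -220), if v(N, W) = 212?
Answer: -212 - √4219/3 ≈ -233.65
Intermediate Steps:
R = -√4219/3 (R = -√(128*(-81) + 14587)/3 = -√(-10368 + 14587)/3 = -√4219/3 ≈ -21.651)
R - v(45, -220) = -√4219/3 - 1*212 = -√4219/3 - 212 = -212 - √4219/3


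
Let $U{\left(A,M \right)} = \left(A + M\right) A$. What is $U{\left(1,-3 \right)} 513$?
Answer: $-1026$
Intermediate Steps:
$U{\left(A,M \right)} = A \left(A + M\right)$
$U{\left(1,-3 \right)} 513 = 1 \left(1 - 3\right) 513 = 1 \left(-2\right) 513 = \left(-2\right) 513 = -1026$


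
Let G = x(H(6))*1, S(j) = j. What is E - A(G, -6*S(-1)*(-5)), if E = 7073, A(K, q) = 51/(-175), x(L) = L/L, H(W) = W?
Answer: 1237826/175 ≈ 7073.3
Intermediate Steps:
x(L) = 1
G = 1 (G = 1*1 = 1)
A(K, q) = -51/175 (A(K, q) = 51*(-1/175) = -51/175)
E - A(G, -6*S(-1)*(-5)) = 7073 - 1*(-51/175) = 7073 + 51/175 = 1237826/175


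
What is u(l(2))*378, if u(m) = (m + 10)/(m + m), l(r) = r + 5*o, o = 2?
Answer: 693/2 ≈ 346.50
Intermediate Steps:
l(r) = 10 + r (l(r) = r + 5*2 = r + 10 = 10 + r)
u(m) = (10 + m)/(2*m) (u(m) = (10 + m)/((2*m)) = (10 + m)*(1/(2*m)) = (10 + m)/(2*m))
u(l(2))*378 = ((10 + (10 + 2))/(2*(10 + 2)))*378 = ((½)*(10 + 12)/12)*378 = ((½)*(1/12)*22)*378 = (11/12)*378 = 693/2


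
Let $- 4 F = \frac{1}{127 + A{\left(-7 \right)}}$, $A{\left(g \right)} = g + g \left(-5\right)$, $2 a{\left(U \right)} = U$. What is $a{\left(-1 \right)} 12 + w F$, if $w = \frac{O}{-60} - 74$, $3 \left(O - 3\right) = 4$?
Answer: $- \frac{656267}{111600} \approx -5.8805$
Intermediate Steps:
$O = \frac{13}{3}$ ($O = 3 + \frac{1}{3} \cdot 4 = 3 + \frac{4}{3} = \frac{13}{3} \approx 4.3333$)
$a{\left(U \right)} = \frac{U}{2}$
$A{\left(g \right)} = - 4 g$ ($A{\left(g \right)} = g - 5 g = - 4 g$)
$w = - \frac{13333}{180}$ ($w = \frac{13}{3 \left(-60\right)} - 74 = \frac{13}{3} \left(- \frac{1}{60}\right) - 74 = - \frac{13}{180} - 74 = - \frac{13333}{180} \approx -74.072$)
$F = - \frac{1}{620}$ ($F = - \frac{1}{4 \left(127 - -28\right)} = - \frac{1}{4 \left(127 + 28\right)} = - \frac{1}{4 \cdot 155} = \left(- \frac{1}{4}\right) \frac{1}{155} = - \frac{1}{620} \approx -0.0016129$)
$a{\left(-1 \right)} 12 + w F = \frac{1}{2} \left(-1\right) 12 - - \frac{13333}{111600} = \left(- \frac{1}{2}\right) 12 + \frac{13333}{111600} = -6 + \frac{13333}{111600} = - \frac{656267}{111600}$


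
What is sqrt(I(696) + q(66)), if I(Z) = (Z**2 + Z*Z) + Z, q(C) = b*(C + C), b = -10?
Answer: 4*sqrt(60513) ≈ 983.98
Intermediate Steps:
q(C) = -20*C (q(C) = -10*(C + C) = -20*C)
I(Z) = Z + 2*Z**2 (I(Z) = (Z**2 + Z**2) + Z = 2*Z**2 + Z = Z + 2*Z**2)
sqrt(I(696) + q(66)) = sqrt(696*(1 + 2*696) - 20*66) = sqrt(696*(1 + 1392) - 1320) = sqrt(696*1393 - 1320) = sqrt(969528 - 1320) = sqrt(968208) = 4*sqrt(60513)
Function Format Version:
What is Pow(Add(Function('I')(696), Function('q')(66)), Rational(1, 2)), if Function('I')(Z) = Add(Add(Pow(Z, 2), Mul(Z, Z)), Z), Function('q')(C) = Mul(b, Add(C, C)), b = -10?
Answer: Mul(4, Pow(60513, Rational(1, 2))) ≈ 983.98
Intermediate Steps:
Function('q')(C) = Mul(-20, C) (Function('q')(C) = Mul(-10, Add(C, C)) = Mul(-10, Mul(2, C)) = Mul(-20, C))
Function('I')(Z) = Add(Z, Mul(2, Pow(Z, 2))) (Function('I')(Z) = Add(Add(Pow(Z, 2), Pow(Z, 2)), Z) = Add(Mul(2, Pow(Z, 2)), Z) = Add(Z, Mul(2, Pow(Z, 2))))
Pow(Add(Function('I')(696), Function('q')(66)), Rational(1, 2)) = Pow(Add(Mul(696, Add(1, Mul(2, 696))), Mul(-20, 66)), Rational(1, 2)) = Pow(Add(Mul(696, Add(1, 1392)), -1320), Rational(1, 2)) = Pow(Add(Mul(696, 1393), -1320), Rational(1, 2)) = Pow(Add(969528, -1320), Rational(1, 2)) = Pow(968208, Rational(1, 2)) = Mul(4, Pow(60513, Rational(1, 2)))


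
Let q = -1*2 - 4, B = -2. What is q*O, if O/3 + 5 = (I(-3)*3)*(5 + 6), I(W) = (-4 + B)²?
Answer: -21294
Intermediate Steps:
I(W) = 36 (I(W) = (-4 - 2)² = (-6)² = 36)
O = 3549 (O = -15 + 3*((36*3)*(5 + 6)) = -15 + 3*(108*11) = -15 + 3*1188 = -15 + 3564 = 3549)
q = -6 (q = -2 - 4 = -6)
q*O = -6*3549 = -21294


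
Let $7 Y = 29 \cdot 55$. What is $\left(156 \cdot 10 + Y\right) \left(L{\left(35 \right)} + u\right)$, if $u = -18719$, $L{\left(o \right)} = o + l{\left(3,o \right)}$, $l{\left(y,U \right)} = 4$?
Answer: $- \frac{233780200}{7} \approx -3.3397 \cdot 10^{7}$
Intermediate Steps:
$Y = \frac{1595}{7}$ ($Y = \frac{29 \cdot 55}{7} = \frac{1}{7} \cdot 1595 = \frac{1595}{7} \approx 227.86$)
$L{\left(o \right)} = 4 + o$ ($L{\left(o \right)} = o + 4 = 4 + o$)
$\left(156 \cdot 10 + Y\right) \left(L{\left(35 \right)} + u\right) = \left(156 \cdot 10 + \frac{1595}{7}\right) \left(\left(4 + 35\right) - 18719\right) = \left(1560 + \frac{1595}{7}\right) \left(39 - 18719\right) = \frac{12515}{7} \left(-18680\right) = - \frac{233780200}{7}$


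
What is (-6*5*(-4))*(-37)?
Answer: -4440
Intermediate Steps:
(-6*5*(-4))*(-37) = -30*(-4)*(-37) = 120*(-37) = -4440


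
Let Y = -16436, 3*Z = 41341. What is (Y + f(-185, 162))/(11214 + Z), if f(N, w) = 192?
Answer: -48732/74983 ≈ -0.64991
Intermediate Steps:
Z = 41341/3 (Z = (1/3)*41341 = 41341/3 ≈ 13780.)
(Y + f(-185, 162))/(11214 + Z) = (-16436 + 192)/(11214 + 41341/3) = -16244/74983/3 = -16244*3/74983 = -48732/74983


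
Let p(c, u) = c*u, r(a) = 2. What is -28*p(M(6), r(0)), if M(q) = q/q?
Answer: -56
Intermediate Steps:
M(q) = 1
-28*p(M(6), r(0)) = -28*2 = -56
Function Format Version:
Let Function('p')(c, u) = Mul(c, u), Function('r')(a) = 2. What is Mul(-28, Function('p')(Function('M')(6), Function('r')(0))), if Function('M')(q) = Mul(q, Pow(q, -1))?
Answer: -56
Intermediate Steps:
Function('M')(q) = 1
Mul(-28, Function('p')(Function('M')(6), Function('r')(0))) = Mul(-28, Mul(1, 2)) = Mul(-28, 2) = -56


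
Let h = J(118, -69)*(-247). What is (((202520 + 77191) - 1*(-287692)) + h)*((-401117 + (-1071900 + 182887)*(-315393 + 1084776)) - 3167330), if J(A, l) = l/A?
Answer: -22903778670434251661/59 ≈ -3.8820e+17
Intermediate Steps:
h = 17043/118 (h = -69/118*(-247) = 17043/118 ≈ 144.43)
(((202520 + 77191) - 1*(-287692)) + h)*((-401117 + (-1071900 + 182887)*(-315393 + 1084776)) - 3167330) = (((202520 + 77191) - 1*(-287692)) + 17043/118)*((-401117 + (-1071900 + 182887)*(-315393 + 1084776)) - 3167330) = ((279711 + 287692) + 17043/118)*((-401117 - 889013*769383) - 3167330) = (567403 + 17043/118)*((-401117 - 683991488979) - 3167330) = 66970597*(-683991890096 - 3167330)/118 = (66970597/118)*(-683995057426) = -22903778670434251661/59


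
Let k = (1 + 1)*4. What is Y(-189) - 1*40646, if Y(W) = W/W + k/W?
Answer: -7681913/189 ≈ -40645.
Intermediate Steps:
k = 8 (k = 2*4 = 8)
Y(W) = 1 + 8/W (Y(W) = W/W + 8/W = 1 + 8/W)
Y(-189) - 1*40646 = (8 - 189)/(-189) - 1*40646 = -1/189*(-181) - 40646 = 181/189 - 40646 = -7681913/189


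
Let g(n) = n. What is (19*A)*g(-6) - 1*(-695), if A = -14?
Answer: 2291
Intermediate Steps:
(19*A)*g(-6) - 1*(-695) = (19*(-14))*(-6) - 1*(-695) = -266*(-6) + 695 = 1596 + 695 = 2291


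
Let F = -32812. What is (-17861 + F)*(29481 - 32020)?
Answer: 128658747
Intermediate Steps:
(-17861 + F)*(29481 - 32020) = (-17861 - 32812)*(29481 - 32020) = -50673*(-2539) = 128658747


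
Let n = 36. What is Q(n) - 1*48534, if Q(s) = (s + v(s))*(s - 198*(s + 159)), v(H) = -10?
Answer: -1051458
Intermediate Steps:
Q(s) = (-31482 - 197*s)*(-10 + s) (Q(s) = (s - 10)*(s - 198*(s + 159)) = (-10 + s)*(s - 198*(159 + s)) = (-10 + s)*(s + (-31482 - 198*s)) = (-10 + s)*(-31482 - 197*s) = (-31482 - 197*s)*(-10 + s))
Q(n) - 1*48534 = (314820 - 29512*36 - 197*36**2) - 1*48534 = (314820 - 1062432 - 197*1296) - 48534 = (314820 - 1062432 - 255312) - 48534 = -1002924 - 48534 = -1051458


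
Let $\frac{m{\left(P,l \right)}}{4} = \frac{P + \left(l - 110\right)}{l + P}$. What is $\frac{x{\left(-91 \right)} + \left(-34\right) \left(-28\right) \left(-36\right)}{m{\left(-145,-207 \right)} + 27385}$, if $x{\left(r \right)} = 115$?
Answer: $- \frac{136628}{109561} \approx -1.247$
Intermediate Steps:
$m{\left(P,l \right)} = \frac{4 \left(-110 + P + l\right)}{P + l}$ ($m{\left(P,l \right)} = 4 \frac{P + \left(l - 110\right)}{l + P} = 4 \frac{P + \left(-110 + l\right)}{P + l} = 4 \frac{-110 + P + l}{P + l} = \frac{4 \left(-110 + P + l\right)}{P + l}$)
$\frac{x{\left(-91 \right)} + \left(-34\right) \left(-28\right) \left(-36\right)}{m{\left(-145,-207 \right)} + 27385} = \frac{115 + \left(-34\right) \left(-28\right) \left(-36\right)}{\frac{4 \left(-110 - 145 - 207\right)}{-145 - 207} + 27385} = \frac{115 + 952 \left(-36\right)}{4 \frac{1}{-352} \left(-462\right) + 27385} = \frac{115 - 34272}{4 \left(- \frac{1}{352}\right) \left(-462\right) + 27385} = - \frac{34157}{\frac{21}{4} + 27385} = - \frac{34157}{\frac{109561}{4}} = \left(-34157\right) \frac{4}{109561} = - \frac{136628}{109561}$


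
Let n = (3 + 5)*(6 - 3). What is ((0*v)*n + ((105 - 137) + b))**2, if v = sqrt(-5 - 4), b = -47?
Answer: 6241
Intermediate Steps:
n = 24 (n = 8*3 = 24)
v = 3*I (v = sqrt(-9) = 3*I ≈ 3.0*I)
((0*v)*n + ((105 - 137) + b))**2 = ((0*(3*I))*24 + ((105 - 137) - 47))**2 = (0*24 + (-32 - 47))**2 = (0 - 79)**2 = (-79)**2 = 6241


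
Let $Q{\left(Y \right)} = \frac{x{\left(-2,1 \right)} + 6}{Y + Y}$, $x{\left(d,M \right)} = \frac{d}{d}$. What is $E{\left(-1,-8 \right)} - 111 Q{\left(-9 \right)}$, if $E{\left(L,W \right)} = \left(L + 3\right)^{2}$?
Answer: $\frac{283}{6} \approx 47.167$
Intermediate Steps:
$E{\left(L,W \right)} = \left(3 + L\right)^{2}$
$x{\left(d,M \right)} = 1$
$Q{\left(Y \right)} = \frac{7}{2 Y}$ ($Q{\left(Y \right)} = \frac{1 + 6}{Y + Y} = \frac{7}{2 Y}$)
$E{\left(-1,-8 \right)} - 111 Q{\left(-9 \right)} = \left(3 - 1\right)^{2} - 111 \frac{7}{2 \left(-9\right)} = 2^{2} - 111 \cdot \frac{7}{2} \left(- \frac{1}{9}\right) = 4 - - \frac{259}{6} = 4 + \frac{259}{6} = \frac{283}{6}$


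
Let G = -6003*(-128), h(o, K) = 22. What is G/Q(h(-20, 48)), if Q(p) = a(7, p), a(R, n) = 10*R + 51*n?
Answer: 96048/149 ≈ 644.62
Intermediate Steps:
Q(p) = 70 + 51*p (Q(p) = 10*7 + 51*p = 70 + 51*p)
G = 768384
G/Q(h(-20, 48)) = 768384/(70 + 51*22) = 768384/(70 + 1122) = 768384/1192 = 768384*(1/1192) = 96048/149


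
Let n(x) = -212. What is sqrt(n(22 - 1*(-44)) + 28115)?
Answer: sqrt(27903) ≈ 167.04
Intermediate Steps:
sqrt(n(22 - 1*(-44)) + 28115) = sqrt(-212 + 28115) = sqrt(27903)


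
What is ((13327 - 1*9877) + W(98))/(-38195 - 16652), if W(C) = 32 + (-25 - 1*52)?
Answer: -3405/54847 ≈ -0.062082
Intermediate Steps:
W(C) = -45 (W(C) = 32 + (-25 - 52) = 32 - 77 = -45)
((13327 - 1*9877) + W(98))/(-38195 - 16652) = ((13327 - 1*9877) - 45)/(-38195 - 16652) = ((13327 - 9877) - 45)/(-54847) = (3450 - 45)*(-1/54847) = 3405*(-1/54847) = -3405/54847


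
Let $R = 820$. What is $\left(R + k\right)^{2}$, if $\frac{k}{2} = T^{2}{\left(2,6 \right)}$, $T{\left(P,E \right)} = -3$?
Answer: $702244$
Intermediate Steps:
$k = 18$ ($k = 2 \left(-3\right)^{2} = 2 \cdot 9 = 18$)
$\left(R + k\right)^{2} = \left(820 + 18\right)^{2} = 838^{2} = 702244$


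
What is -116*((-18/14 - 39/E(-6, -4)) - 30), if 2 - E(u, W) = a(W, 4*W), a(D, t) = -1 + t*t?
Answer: 6395544/1771 ≈ 3611.3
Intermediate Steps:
a(D, t) = -1 + t²
E(u, W) = 3 - 16*W² (E(u, W) = 2 - (-1 + (4*W)²) = 2 - (-1 + 16*W²) = 2 + (1 - 16*W²) = 3 - 16*W²)
-116*((-18/14 - 39/E(-6, -4)) - 30) = -116*((-18/14 - 39/(3 - 16*(-4)²)) - 30) = -116*((-18*1/14 - 39/(3 - 16*16)) - 30) = -116*((-9/7 - 39/(3 - 256)) - 30) = -116*((-9/7 - 39/(-253)) - 30) = -116*((-9/7 - 39*(-1/253)) - 30) = -116*((-9/7 + 39/253) - 30) = -116*(-2004/1771 - 30) = -116*(-55134/1771) = 6395544/1771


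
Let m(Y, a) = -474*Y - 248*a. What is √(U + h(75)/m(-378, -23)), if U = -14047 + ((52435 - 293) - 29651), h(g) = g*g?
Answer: √72152414760611/92438 ≈ 91.891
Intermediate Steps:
h(g) = g²
U = 8444 (U = -14047 + (52142 - 29651) = -14047 + 22491 = 8444)
√(U + h(75)/m(-378, -23)) = √(8444 + 75²/(-474*(-378) - 248*(-23))) = √(8444 + 5625/(179172 + 5704)) = √(8444 + 5625/184876) = √(1561098569/184876) = √72152414760611/92438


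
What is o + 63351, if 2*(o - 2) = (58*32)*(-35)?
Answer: 30873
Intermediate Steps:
o = -32478 (o = 2 + ((58*32)*(-35))/2 = 2 + (1856*(-35))/2 = 2 + (½)*(-64960) = 2 - 32480 = -32478)
o + 63351 = -32478 + 63351 = 30873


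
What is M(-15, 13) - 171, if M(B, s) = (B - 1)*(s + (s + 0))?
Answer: -587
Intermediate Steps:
M(B, s) = 2*s*(-1 + B) (M(B, s) = (-1 + B)*(s + s) = (-1 + B)*(2*s) = 2*s*(-1 + B))
M(-15, 13) - 171 = 2*13*(-1 - 15) - 171 = 2*13*(-16) - 171 = -416 - 171 = -587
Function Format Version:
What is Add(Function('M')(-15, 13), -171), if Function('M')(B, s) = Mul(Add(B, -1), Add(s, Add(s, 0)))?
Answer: -587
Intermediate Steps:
Function('M')(B, s) = Mul(2, s, Add(-1, B)) (Function('M')(B, s) = Mul(Add(-1, B), Add(s, s)) = Mul(Add(-1, B), Mul(2, s)) = Mul(2, s, Add(-1, B)))
Add(Function('M')(-15, 13), -171) = Add(Mul(2, 13, Add(-1, -15)), -171) = Add(Mul(2, 13, -16), -171) = Add(-416, -171) = -587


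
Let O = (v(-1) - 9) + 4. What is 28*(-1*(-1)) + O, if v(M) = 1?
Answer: 24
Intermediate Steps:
O = -4 (O = (1 - 9) + 4 = -8 + 4 = -4)
28*(-1*(-1)) + O = 28*(-1*(-1)) - 4 = 28*1 - 4 = 28 - 4 = 24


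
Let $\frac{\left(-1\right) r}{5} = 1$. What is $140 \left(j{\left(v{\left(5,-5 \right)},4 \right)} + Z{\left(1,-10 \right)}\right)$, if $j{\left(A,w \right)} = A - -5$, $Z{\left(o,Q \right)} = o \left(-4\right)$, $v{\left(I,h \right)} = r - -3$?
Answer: $-140$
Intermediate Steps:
$r = -5$ ($r = \left(-5\right) 1 = -5$)
$v{\left(I,h \right)} = -2$ ($v{\left(I,h \right)} = -5 - -3 = -5 + 3 = -2$)
$Z{\left(o,Q \right)} = - 4 o$
$j{\left(A,w \right)} = 5 + A$ ($j{\left(A,w \right)} = A + 5 = 5 + A$)
$140 \left(j{\left(v{\left(5,-5 \right)},4 \right)} + Z{\left(1,-10 \right)}\right) = 140 \left(\left(5 - 2\right) - 4\right) = 140 \left(3 - 4\right) = 140 \left(-1\right) = -140$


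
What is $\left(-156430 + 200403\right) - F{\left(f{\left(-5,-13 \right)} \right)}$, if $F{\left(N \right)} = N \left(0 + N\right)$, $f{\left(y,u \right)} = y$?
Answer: $43948$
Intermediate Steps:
$F{\left(N \right)} = N^{2}$ ($F{\left(N \right)} = N N = N^{2}$)
$\left(-156430 + 200403\right) - F{\left(f{\left(-5,-13 \right)} \right)} = \left(-156430 + 200403\right) - \left(-5\right)^{2} = 43973 - 25 = 43948$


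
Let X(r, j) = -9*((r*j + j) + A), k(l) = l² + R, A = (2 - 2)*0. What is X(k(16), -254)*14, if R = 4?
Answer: 8353044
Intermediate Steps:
A = 0 (A = 0*0 = 0)
k(l) = 4 + l² (k(l) = l² + 4 = 4 + l²)
X(r, j) = -9*j - 9*j*r (X(r, j) = -9*((r*j + j) + 0) = -9*((j*r + j) + 0) = -9*((j + j*r) + 0) = -9*(j + j*r) = -9*j - 9*j*r)
X(k(16), -254)*14 = (9*(-254)*(-1 - (4 + 16²)))*14 = (9*(-254)*(-1 - (4 + 256)))*14 = (9*(-254)*(-1 - 1*260))*14 = (9*(-254)*(-1 - 260))*14 = (9*(-254)*(-261))*14 = 596646*14 = 8353044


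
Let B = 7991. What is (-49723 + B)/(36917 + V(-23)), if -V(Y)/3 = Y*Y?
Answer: -20866/17665 ≈ -1.1812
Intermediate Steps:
V(Y) = -3*Y**2 (V(Y) = -3*Y*Y = -3*Y**2)
(-49723 + B)/(36917 + V(-23)) = (-49723 + 7991)/(36917 - 3*(-23)**2) = -41732/(36917 - 3*529) = -41732/(36917 - 1587) = -41732/35330 = -41732*1/35330 = -20866/17665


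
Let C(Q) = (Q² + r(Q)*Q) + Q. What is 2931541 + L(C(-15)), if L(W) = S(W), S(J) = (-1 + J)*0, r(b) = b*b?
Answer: 2931541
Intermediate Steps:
r(b) = b²
C(Q) = Q + Q² + Q³ (C(Q) = (Q² + Q²*Q) + Q = (Q² + Q³) + Q = Q + Q² + Q³)
S(J) = 0
L(W) = 0
2931541 + L(C(-15)) = 2931541 + 0 = 2931541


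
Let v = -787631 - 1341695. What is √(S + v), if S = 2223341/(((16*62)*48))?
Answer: 5*I*√754324960254/2976 ≈ 1459.2*I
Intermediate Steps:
v = -2129326
S = 2223341/47616 (S = 2223341/((992*48)) = 2223341/47616 ≈ 46.693)
√(S + v) = √(2223341/47616 - 2129326) = √(-101387763475/47616) = 5*I*√754324960254/2976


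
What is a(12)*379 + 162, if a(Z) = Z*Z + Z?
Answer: 59286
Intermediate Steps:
a(Z) = Z + Z² (a(Z) = Z² + Z = Z + Z²)
a(12)*379 + 162 = (12*(1 + 12))*379 + 162 = (12*13)*379 + 162 = 156*379 + 162 = 59124 + 162 = 59286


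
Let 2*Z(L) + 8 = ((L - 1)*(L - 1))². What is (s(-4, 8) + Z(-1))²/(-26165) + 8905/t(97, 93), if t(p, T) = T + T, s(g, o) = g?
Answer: 8905/186 ≈ 47.876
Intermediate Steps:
t(p, T) = 2*T
Z(L) = -4 + (-1 + L)⁴/2 (Z(L) = -4 + ((L - 1)*(L - 1))²/2 = -4 + ((-1 + L)*(-1 + L))²/2 = -4 + ((-1 + L)²)²/2 = -4 + (-1 + L)⁴/2)
(s(-4, 8) + Z(-1))²/(-26165) + 8905/t(97, 93) = (-4 + (-4 + (-1 - 1)⁴/2))²/(-26165) + 8905/((2*93)) = (-4 + (-4 + (½)*(-2)⁴))²*(-1/26165) + 8905/186 = (-4 + (-4 + (½)*16))²*(-1/26165) + 8905*(1/186) = (-4 + (-4 + 8))²*(-1/26165) + 8905/186 = (-4 + 4)²*(-1/26165) + 8905/186 = 0²*(-1/26165) + 8905/186 = 0*(-1/26165) + 8905/186 = 0 + 8905/186 = 8905/186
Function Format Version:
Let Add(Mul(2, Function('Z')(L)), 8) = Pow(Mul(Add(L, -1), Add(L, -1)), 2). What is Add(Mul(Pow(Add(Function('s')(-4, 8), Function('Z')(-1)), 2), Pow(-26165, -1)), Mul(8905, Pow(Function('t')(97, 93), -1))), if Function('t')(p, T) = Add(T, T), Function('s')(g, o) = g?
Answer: Rational(8905, 186) ≈ 47.876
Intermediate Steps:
Function('t')(p, T) = Mul(2, T)
Function('Z')(L) = Add(-4, Mul(Rational(1, 2), Pow(Add(-1, L), 4))) (Function('Z')(L) = Add(-4, Mul(Rational(1, 2), Pow(Mul(Add(L, -1), Add(L, -1)), 2))) = Add(-4, Mul(Rational(1, 2), Pow(Mul(Add(-1, L), Add(-1, L)), 2))) = Add(-4, Mul(Rational(1, 2), Pow(Pow(Add(-1, L), 2), 2))) = Add(-4, Mul(Rational(1, 2), Pow(Add(-1, L), 4))))
Add(Mul(Pow(Add(Function('s')(-4, 8), Function('Z')(-1)), 2), Pow(-26165, -1)), Mul(8905, Pow(Function('t')(97, 93), -1))) = Add(Mul(Pow(Add(-4, Add(-4, Mul(Rational(1, 2), Pow(Add(-1, -1), 4)))), 2), Pow(-26165, -1)), Mul(8905, Pow(Mul(2, 93), -1))) = Add(Mul(Pow(Add(-4, Add(-4, Mul(Rational(1, 2), Pow(-2, 4)))), 2), Rational(-1, 26165)), Mul(8905, Pow(186, -1))) = Add(Mul(Pow(Add(-4, Add(-4, Mul(Rational(1, 2), 16))), 2), Rational(-1, 26165)), Mul(8905, Rational(1, 186))) = Add(Mul(Pow(Add(-4, Add(-4, 8)), 2), Rational(-1, 26165)), Rational(8905, 186)) = Add(Mul(Pow(Add(-4, 4), 2), Rational(-1, 26165)), Rational(8905, 186)) = Add(Mul(Pow(0, 2), Rational(-1, 26165)), Rational(8905, 186)) = Add(Mul(0, Rational(-1, 26165)), Rational(8905, 186)) = Add(0, Rational(8905, 186)) = Rational(8905, 186)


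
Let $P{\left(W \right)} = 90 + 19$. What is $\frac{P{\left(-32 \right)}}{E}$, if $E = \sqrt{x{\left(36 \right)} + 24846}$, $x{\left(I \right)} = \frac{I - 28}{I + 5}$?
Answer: $\frac{109 \sqrt{41766454}}{1018694} \approx 0.69151$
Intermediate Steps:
$x{\left(I \right)} = \frac{-28 + I}{5 + I}$
$P{\left(W \right)} = 109$
$E = \frac{\sqrt{41766454}}{41}$ ($E = \sqrt{\frac{-28 + 36}{5 + 36} + 24846} = \sqrt{\frac{1}{41} \cdot 8 + 24846} = \sqrt{\frac{8}{41} + 24846} = \sqrt{\frac{1018694}{41}} = \frac{\sqrt{41766454}}{41} \approx 157.63$)
$\frac{P{\left(-32 \right)}}{E} = \frac{109}{\frac{1}{41} \sqrt{41766454}} = 109 \frac{\sqrt{41766454}}{1018694} = \frac{109 \sqrt{41766454}}{1018694}$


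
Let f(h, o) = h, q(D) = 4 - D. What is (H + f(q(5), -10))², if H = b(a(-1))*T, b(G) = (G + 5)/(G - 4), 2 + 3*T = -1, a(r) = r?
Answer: 1/25 ≈ 0.040000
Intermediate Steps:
T = -1 (T = -⅔ + (⅓)*(-1) = -⅔ - ⅓ = -1)
b(G) = (5 + G)/(-4 + G)
H = ⅘ (H = ((5 - 1)/(-4 - 1))*(-1) = (4/(-5))*(-1) = -⅕*4*(-1) = -⅘*(-1) = ⅘ ≈ 0.80000)
(H + f(q(5), -10))² = (⅘ + (4 - 1*5))² = (⅘ + (4 - 5))² = (⅘ - 1)² = (-⅕)² = 1/25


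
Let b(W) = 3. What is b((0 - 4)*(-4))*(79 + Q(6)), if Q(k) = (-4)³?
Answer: 45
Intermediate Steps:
Q(k) = -64
b((0 - 4)*(-4))*(79 + Q(6)) = 3*(79 - 64) = 3*15 = 45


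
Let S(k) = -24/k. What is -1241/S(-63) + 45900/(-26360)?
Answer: -17183379/5272 ≈ -3259.4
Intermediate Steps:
-1241/S(-63) + 45900/(-26360) = -1241/((-24/(-63))) + 45900/(-26360) = -1241/((-24*(-1/63))) + 45900*(-1/26360) = -1241/8/21 - 2295/1318 = -1241*21/8 - 2295/1318 = -26061/8 - 2295/1318 = -17183379/5272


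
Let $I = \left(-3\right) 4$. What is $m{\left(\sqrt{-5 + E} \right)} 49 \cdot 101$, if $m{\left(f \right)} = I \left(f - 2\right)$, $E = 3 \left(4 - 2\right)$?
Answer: $59388$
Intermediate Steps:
$E = 6$ ($E = 3 \cdot 2 = 6$)
$I = -12$
$m{\left(f \right)} = 24 - 12 f$ ($m{\left(f \right)} = - 12 \left(f - 2\right) = - 12 \left(-2 + f\right) = 24 - 12 f$)
$m{\left(\sqrt{-5 + E} \right)} 49 \cdot 101 = \left(24 - 12 \sqrt{-5 + 6}\right) 49 \cdot 101 = \left(24 - 12 \sqrt{1}\right) 49 \cdot 101 = \left(24 - 12\right) 49 \cdot 101 = 12 \cdot 49 \cdot 101 = 588 \cdot 101 = 59388$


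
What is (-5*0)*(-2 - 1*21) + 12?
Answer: 12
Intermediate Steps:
(-5*0)*(-2 - 1*21) + 12 = 0*(-2 - 21) + 12 = 0*(-23) + 12 = 0 + 12 = 12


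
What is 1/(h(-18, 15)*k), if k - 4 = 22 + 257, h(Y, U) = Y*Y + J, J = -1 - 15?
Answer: 1/87164 ≈ 1.1473e-5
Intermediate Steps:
J = -16
h(Y, U) = -16 + Y² (h(Y, U) = Y*Y - 16 = Y² - 16 = -16 + Y²)
k = 283 (k = 4 + (22 + 257) = 4 + 279 = 283)
1/(h(-18, 15)*k) = 1/(-16 + (-18)²*283) = (1/283)/(-16 + 324) = (1/283)/308 = (1/308)*(1/283) = 1/87164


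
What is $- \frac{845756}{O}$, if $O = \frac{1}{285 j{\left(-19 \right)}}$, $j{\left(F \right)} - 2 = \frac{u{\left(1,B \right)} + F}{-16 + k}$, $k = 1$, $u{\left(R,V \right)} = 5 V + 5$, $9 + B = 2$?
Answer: $-1269479756$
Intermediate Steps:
$B = -7$ ($B = -9 + 2 = -7$)
$u{\left(R,V \right)} = 5 + 5 V$
$j{\left(F \right)} = 4 - \frac{F}{15}$ ($j{\left(F \right)} = 2 + \frac{\left(5 + 5 \left(-7\right)\right) + F}{-16 + 1} = 2 + \frac{\left(5 - 35\right) + F}{-15} = 2 + \left(-30 + F\right) \left(- \frac{1}{15}\right) = 2 - \left(-2 + \frac{F}{15}\right) = 4 - \frac{F}{15}$)
$O = \frac{1}{1501}$ ($O = \frac{1}{285 \left(4 - - \frac{19}{15}\right)} = \frac{1}{285 \left(4 + \frac{19}{15}\right)} = \frac{1}{285 \cdot \frac{79}{15}} = \frac{1}{1501} \approx 0.00066622$)
$- \frac{845756}{O} = - 845756 \frac{1}{\frac{1}{1501}} = \left(-845756\right) 1501 = -1269479756$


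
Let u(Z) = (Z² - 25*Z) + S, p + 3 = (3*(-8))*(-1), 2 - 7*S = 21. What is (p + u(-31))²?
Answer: 150798400/49 ≈ 3.0775e+6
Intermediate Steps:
S = -19/7 (S = 2/7 - ⅐*21 = 2/7 - 3 = -19/7 ≈ -2.7143)
p = 21 (p = -3 + (3*(-8))*(-1) = -3 - 24*(-1) = -3 + 24 = 21)
u(Z) = -19/7 + Z² - 25*Z (u(Z) = (Z² - 25*Z) - 19/7 = -19/7 + Z² - 25*Z)
(p + u(-31))² = (21 + (-19/7 + (-31)² - 25*(-31)))² = (21 + (-19/7 + 961 + 775))² = (21 + 12133/7)² = (12280/7)² = 150798400/49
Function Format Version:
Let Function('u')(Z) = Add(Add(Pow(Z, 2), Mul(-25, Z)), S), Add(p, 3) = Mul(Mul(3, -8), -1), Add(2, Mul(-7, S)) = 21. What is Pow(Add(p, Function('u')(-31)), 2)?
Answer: Rational(150798400, 49) ≈ 3.0775e+6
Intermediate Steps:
S = Rational(-19, 7) (S = Add(Rational(2, 7), Mul(Rational(-1, 7), 21)) = Add(Rational(2, 7), -3) = Rational(-19, 7) ≈ -2.7143)
p = 21 (p = Add(-3, Mul(Mul(3, -8), -1)) = Add(-3, Mul(-24, -1)) = Add(-3, 24) = 21)
Function('u')(Z) = Add(Rational(-19, 7), Pow(Z, 2), Mul(-25, Z)) (Function('u')(Z) = Add(Add(Pow(Z, 2), Mul(-25, Z)), Rational(-19, 7)) = Add(Rational(-19, 7), Pow(Z, 2), Mul(-25, Z)))
Pow(Add(p, Function('u')(-31)), 2) = Pow(Add(21, Add(Rational(-19, 7), Pow(-31, 2), Mul(-25, -31))), 2) = Pow(Add(21, Add(Rational(-19, 7), 961, 775)), 2) = Pow(Add(21, Rational(12133, 7)), 2) = Pow(Rational(12280, 7), 2) = Rational(150798400, 49)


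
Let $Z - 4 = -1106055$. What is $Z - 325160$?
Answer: $-1431211$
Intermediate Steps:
$Z = -1106051$ ($Z = 4 - 1106055 = -1106051$)
$Z - 325160 = -1106051 - 325160 = -1431211$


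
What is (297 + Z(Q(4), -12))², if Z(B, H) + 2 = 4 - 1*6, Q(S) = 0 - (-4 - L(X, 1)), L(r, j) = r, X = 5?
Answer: 85849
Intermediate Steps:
Q(S) = 9 (Q(S) = 0 - (-4 - 1*5) = 0 - (-4 - 5) = 0 - 1*(-9) = 0 + 9 = 9)
Z(B, H) = -4 (Z(B, H) = -2 + (4 - 1*6) = -2 + (4 - 6) = -2 - 2 = -4)
(297 + Z(Q(4), -12))² = (297 - 4)² = 293² = 85849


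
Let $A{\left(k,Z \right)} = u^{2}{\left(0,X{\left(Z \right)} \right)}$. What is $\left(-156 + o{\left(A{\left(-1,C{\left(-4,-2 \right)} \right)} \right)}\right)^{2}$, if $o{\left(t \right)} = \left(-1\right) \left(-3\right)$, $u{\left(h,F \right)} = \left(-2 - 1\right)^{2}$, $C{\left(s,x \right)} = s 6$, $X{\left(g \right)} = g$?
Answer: $23409$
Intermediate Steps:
$C{\left(s,x \right)} = 6 s$
$u{\left(h,F \right)} = 9$ ($u{\left(h,F \right)} = \left(-3\right)^{2} = 9$)
$A{\left(k,Z \right)} = 81$ ($A{\left(k,Z \right)} = 9^{2} = 81$)
$o{\left(t \right)} = 3$
$\left(-156 + o{\left(A{\left(-1,C{\left(-4,-2 \right)} \right)} \right)}\right)^{2} = \left(-156 + 3\right)^{2} = \left(-153\right)^{2} = 23409$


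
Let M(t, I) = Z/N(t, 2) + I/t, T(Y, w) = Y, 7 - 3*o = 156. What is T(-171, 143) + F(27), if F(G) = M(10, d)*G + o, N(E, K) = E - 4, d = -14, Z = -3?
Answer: -8159/30 ≈ -271.97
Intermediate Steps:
o = -149/3 (o = 7/3 - ⅓*156 = 7/3 - 52 = -149/3 ≈ -49.667)
N(E, K) = -4 + E
M(t, I) = -3/(-4 + t) + I/t
F(G) = -149/3 - 19*G/10 (F(G) = (-3/(-4 + 10) - 14/10)*G - 149/3 = (-3/6 - 14*⅒)*G - 149/3 = (-3*⅙ - 7/5)*G - 149/3 = (-½ - 7/5)*G - 149/3 = -19*G/10 - 149/3 = -149/3 - 19*G/10)
T(-171, 143) + F(27) = -171 + (-149/3 - 19/10*27) = -171 + (-149/3 - 513/10) = -171 - 3029/30 = -8159/30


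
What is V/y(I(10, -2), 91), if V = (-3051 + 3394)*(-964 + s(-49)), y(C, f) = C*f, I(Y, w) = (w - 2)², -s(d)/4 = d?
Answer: -2352/13 ≈ -180.92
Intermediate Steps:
s(d) = -4*d
I(Y, w) = (-2 + w)²
V = -263424 (V = (-3051 + 3394)*(-964 - 4*(-49)) = 343*(-964 + 196) = 343*(-768) = -263424)
V/y(I(10, -2), 91) = -263424*1/(91*(-2 - 2)²) = -263424/((-4)²*91) = -263424/(16*91) = -263424/1456 = -263424*1/1456 = -2352/13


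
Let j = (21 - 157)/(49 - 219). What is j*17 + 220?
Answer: 1168/5 ≈ 233.60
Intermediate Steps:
j = ⅘ (j = -136/(-170) = -136*(-1/170) = ⅘ ≈ 0.80000)
j*17 + 220 = (⅘)*17 + 220 = 68/5 + 220 = 1168/5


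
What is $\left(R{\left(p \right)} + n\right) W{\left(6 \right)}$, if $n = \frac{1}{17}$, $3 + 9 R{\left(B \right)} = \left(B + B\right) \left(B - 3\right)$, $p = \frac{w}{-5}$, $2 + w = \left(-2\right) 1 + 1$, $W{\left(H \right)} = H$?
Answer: $- \frac{1516}{425} \approx -3.5671$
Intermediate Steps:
$w = -3$ ($w = -2 + \left(\left(-2\right) 1 + 1\right) = -2 + \left(-2 + 1\right) = -2 - 1 = -3$)
$p = \frac{3}{5}$ ($p = - \frac{3}{-5} = \left(-3\right) \left(- \frac{1}{5}\right) = \frac{3}{5} \approx 0.6$)
$R{\left(B \right)} = - \frac{1}{3} + \frac{2 B \left(-3 + B\right)}{9}$ ($R{\left(B \right)} = - \frac{1}{3} + \frac{\left(B + B\right) \left(B - 3\right)}{9} = - \frac{1}{3} + \frac{2 B \left(-3 + B\right)}{9}$)
$n = \frac{1}{17} \approx 0.058824$
$\left(R{\left(p \right)} + n\right) W{\left(6 \right)} = \left(\left(- \frac{1}{3} - \frac{2}{5} + \frac{2 \left(\frac{3}{5}\right)^{2}}{9}\right) + \frac{1}{17}\right) 6 = \left(\left(- \frac{1}{3} - \frac{2}{5} + \frac{2}{9} \cdot \frac{9}{25}\right) + \frac{1}{17}\right) 6 = \left(\left(- \frac{1}{3} - \frac{2}{5} + \frac{2}{25}\right) + \frac{1}{17}\right) 6 = \left(- \frac{49}{75} + \frac{1}{17}\right) 6 = \left(- \frac{758}{1275}\right) 6 = - \frac{1516}{425}$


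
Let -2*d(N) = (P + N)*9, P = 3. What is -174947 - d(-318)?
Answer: -352729/2 ≈ -1.7636e+5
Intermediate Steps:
d(N) = -27/2 - 9*N/2 (d(N) = -(3 + N)*9/2 = -(27 + 9*N)/2 = -27/2 - 9*N/2)
-174947 - d(-318) = -174947 - (-27/2 - 9/2*(-318)) = -174947 - (-27/2 + 1431) = -174947 - 1*2835/2 = -174947 - 2835/2 = -352729/2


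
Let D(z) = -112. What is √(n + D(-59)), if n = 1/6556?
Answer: I*√1203470169/3278 ≈ 10.583*I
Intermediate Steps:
n = 1/6556 ≈ 0.00015253
√(n + D(-59)) = √(1/6556 - 112) = √(-734271/6556) = I*√1203470169/3278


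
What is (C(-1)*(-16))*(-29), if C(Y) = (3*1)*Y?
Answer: -1392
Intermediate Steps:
C(Y) = 3*Y
(C(-1)*(-16))*(-29) = ((3*(-1))*(-16))*(-29) = -3*(-16)*(-29) = 48*(-29) = -1392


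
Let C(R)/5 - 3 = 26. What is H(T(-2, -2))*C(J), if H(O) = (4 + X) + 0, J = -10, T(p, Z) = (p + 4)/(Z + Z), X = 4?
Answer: 1160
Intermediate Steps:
T(p, Z) = (4 + p)/(2*Z) (T(p, Z) = (4 + p)/((2*Z)) = (4 + p)*(1/(2*Z)) = (4 + p)/(2*Z))
C(R) = 145 (C(R) = 15 + 5*26 = 15 + 130 = 145)
H(O) = 8 (H(O) = (4 + 4) + 0 = 8 + 0 = 8)
H(T(-2, -2))*C(J) = 8*145 = 1160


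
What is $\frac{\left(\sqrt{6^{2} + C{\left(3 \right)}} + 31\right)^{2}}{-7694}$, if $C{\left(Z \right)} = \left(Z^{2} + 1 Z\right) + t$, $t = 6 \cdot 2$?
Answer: $- \frac{1021}{7694} - \frac{62 \sqrt{15}}{3847} \approx -0.19512$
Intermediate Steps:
$t = 12$
$C{\left(Z \right)} = 12 + Z + Z^{2}$ ($C{\left(Z \right)} = \left(Z^{2} + 1 Z\right) + 12 = \left(Z^{2} + Z\right) + 12 = \left(Z + Z^{2}\right) + 12 = 12 + Z + Z^{2}$)
$\frac{\left(\sqrt{6^{2} + C{\left(3 \right)}} + 31\right)^{2}}{-7694} = \frac{\left(\sqrt{6^{2} + \left(12 + 3 + 3^{2}\right)} + 31\right)^{2}}{-7694} = \left(\sqrt{36 + \left(12 + 3 + 9\right)} + 31\right)^{2} \left(- \frac{1}{7694}\right) = \left(\sqrt{36 + 24} + 31\right)^{2} \left(- \frac{1}{7694}\right) = \left(\sqrt{60} + 31\right)^{2} \left(- \frac{1}{7694}\right) = \left(2 \sqrt{15} + 31\right)^{2} \left(- \frac{1}{7694}\right) = \left(31 + 2 \sqrt{15}\right)^{2} \left(- \frac{1}{7694}\right) = - \frac{\left(31 + 2 \sqrt{15}\right)^{2}}{7694}$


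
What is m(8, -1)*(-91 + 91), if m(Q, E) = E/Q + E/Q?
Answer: 0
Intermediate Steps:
m(Q, E) = 2*E/Q
m(8, -1)*(-91 + 91) = (2*(-1)/8)*(-91 + 91) = (2*(-1)*(⅛))*0 = -¼*0 = 0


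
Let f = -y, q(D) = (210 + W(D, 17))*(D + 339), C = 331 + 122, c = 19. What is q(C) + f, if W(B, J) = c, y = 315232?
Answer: -133864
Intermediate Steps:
W(B, J) = 19
C = 453
q(D) = 77631 + 229*D (q(D) = (210 + 19)*(D + 339) = 229*(339 + D) = 77631 + 229*D)
f = -315232 (f = -1*315232 = -315232)
q(C) + f = (77631 + 229*453) - 315232 = (77631 + 103737) - 315232 = 181368 - 315232 = -133864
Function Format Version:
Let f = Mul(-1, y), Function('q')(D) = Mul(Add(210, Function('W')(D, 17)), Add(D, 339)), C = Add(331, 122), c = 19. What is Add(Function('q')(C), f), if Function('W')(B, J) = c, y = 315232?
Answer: -133864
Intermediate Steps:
Function('W')(B, J) = 19
C = 453
Function('q')(D) = Add(77631, Mul(229, D)) (Function('q')(D) = Mul(Add(210, 19), Add(D, 339)) = Mul(229, Add(339, D)) = Add(77631, Mul(229, D)))
f = -315232 (f = Mul(-1, 315232) = -315232)
Add(Function('q')(C), f) = Add(Add(77631, Mul(229, 453)), -315232) = Add(Add(77631, 103737), -315232) = Add(181368, -315232) = -133864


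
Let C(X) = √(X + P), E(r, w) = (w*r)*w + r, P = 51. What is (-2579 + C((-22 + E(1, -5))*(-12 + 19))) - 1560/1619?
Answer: -4176961/1619 + √79 ≈ -2571.1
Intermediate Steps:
E(r, w) = r + r*w² (E(r, w) = (r*w)*w + r = r*w² + r = r + r*w²)
C(X) = √(51 + X) (C(X) = √(X + 51) = √(51 + X))
(-2579 + C((-22 + E(1, -5))*(-12 + 19))) - 1560/1619 = (-2579 + √(51 + (-22 + 1*(1 + (-5)²))*(-12 + 19))) - 1560/1619 = (-2579 + √(51 + (-22 + 1*(1 + 25))*7)) - 1560*1/1619 = (-2579 + √(51 + (-22 + 1*26)*7)) - 1560/1619 = (-2579 + √(51 + (-22 + 26)*7)) - 1560/1619 = (-2579 + √(51 + 4*7)) - 1560/1619 = (-2579 + √(51 + 28)) - 1560/1619 = (-2579 + √79) - 1560/1619 = -4176961/1619 + √79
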